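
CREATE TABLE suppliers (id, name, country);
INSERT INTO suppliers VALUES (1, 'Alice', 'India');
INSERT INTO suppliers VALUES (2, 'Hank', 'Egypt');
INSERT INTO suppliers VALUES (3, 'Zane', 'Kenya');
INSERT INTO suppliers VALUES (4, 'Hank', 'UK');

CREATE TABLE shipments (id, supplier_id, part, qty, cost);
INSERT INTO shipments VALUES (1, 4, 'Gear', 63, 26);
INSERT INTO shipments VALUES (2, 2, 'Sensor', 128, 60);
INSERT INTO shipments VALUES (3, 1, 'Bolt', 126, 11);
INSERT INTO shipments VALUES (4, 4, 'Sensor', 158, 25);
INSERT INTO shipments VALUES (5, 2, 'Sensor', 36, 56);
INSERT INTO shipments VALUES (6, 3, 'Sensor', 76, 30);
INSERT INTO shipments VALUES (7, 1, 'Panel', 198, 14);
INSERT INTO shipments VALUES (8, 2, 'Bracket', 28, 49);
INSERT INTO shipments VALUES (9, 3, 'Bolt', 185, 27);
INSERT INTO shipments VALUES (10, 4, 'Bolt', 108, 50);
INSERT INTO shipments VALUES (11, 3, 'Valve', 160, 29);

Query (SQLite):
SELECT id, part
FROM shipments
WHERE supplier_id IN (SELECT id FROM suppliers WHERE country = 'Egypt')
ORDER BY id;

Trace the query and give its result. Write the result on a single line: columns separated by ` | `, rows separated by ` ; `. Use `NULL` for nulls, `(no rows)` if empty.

2 | Sensor ; 5 | Sensor ; 8 | Bracket

Inner query: suppliers.id where country = 'Egypt'.
Outer: keep shipments rows whose supplier_id is in that set.
Inner query → {2}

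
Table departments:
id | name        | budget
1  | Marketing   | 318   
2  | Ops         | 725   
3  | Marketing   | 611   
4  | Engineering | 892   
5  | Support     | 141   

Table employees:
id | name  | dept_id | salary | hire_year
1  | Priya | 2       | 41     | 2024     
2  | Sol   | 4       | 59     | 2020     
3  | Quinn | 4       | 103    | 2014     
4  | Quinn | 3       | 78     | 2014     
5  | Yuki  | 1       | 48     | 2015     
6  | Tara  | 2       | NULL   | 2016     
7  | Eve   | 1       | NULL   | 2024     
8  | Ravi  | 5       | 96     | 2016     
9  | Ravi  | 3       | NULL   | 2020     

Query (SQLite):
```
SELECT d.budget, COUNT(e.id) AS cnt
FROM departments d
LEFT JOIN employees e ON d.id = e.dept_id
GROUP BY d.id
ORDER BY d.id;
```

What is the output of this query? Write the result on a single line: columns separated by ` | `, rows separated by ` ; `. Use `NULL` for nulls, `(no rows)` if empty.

318 | 2 ; 725 | 2 ; 611 | 2 ; 892 | 2 ; 141 | 1

LEFT JOIN keeps every departments row; unmatched ones get NULL for employees columns.
Group by departments.id and compute COUNT(e.id). COUNT(col) of an all-NULL group is 0.
  1: ids {5, 7} → COUNT(e.id)=2
  2: ids {1, 6} → COUNT(e.id)=2
  3: ids {4, 9} → COUNT(e.id)=2
  4: ids {2, 3} → COUNT(e.id)=2
  5: ids {8} → COUNT(e.id)=1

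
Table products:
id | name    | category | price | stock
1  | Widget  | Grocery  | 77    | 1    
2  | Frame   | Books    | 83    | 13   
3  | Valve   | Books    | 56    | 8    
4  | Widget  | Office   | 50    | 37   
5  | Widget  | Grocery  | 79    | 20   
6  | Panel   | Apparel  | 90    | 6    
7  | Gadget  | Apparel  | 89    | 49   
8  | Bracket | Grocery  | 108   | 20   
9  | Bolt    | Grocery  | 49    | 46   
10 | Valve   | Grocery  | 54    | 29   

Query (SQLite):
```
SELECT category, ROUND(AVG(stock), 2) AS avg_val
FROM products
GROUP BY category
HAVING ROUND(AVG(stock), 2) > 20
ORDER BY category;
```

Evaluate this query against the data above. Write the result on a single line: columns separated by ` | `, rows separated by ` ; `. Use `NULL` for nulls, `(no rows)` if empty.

Partition products by category; compute ROUND(AVG(stock), 2) within each group.
HAVING: keep groups where ROUND(AVG(stock), 2) > 20.
  Apparel: ids {6, 7} → ROUND(AVG(stock), 2)=27.5
  Books: ids {2, 3} → ROUND(AVG(stock), 2)=10.5
  Grocery: ids {1, 5, 8, 9, 10} → ROUND(AVG(stock), 2)=23.2
  Office: ids {4} → ROUND(AVG(stock), 2)=37

Apparel | 27.5 ; Grocery | 23.2 ; Office | 37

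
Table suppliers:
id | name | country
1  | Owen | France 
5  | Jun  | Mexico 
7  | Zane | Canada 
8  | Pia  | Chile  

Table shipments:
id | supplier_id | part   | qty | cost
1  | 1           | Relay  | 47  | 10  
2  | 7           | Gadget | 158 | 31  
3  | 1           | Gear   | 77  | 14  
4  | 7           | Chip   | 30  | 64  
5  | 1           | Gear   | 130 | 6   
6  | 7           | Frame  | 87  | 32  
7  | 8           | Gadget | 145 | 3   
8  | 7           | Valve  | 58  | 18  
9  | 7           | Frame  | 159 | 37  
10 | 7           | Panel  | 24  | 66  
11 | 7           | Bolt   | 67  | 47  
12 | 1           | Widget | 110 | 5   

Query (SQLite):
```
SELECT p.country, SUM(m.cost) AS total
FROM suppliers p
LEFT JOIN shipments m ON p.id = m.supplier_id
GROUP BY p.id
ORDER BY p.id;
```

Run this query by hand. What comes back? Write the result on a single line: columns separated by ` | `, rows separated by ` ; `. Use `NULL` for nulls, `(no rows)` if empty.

France | 35 ; Mexico | NULL ; Canada | 295 ; Chile | 3

LEFT JOIN keeps every suppliers row; unmatched ones get NULL for shipments columns.
Group by suppliers.id and compute SUM(m.cost). SUM over an all-NULL group is NULL.
  1: ids {1, 3, 5, 12} → SUM(m.cost)=35
  5: ids {—} → SUM(m.cost)=NULL
  7: ids {2, 4, 6, 8, 9, 10, 11} → SUM(m.cost)=295
  8: ids {7} → SUM(m.cost)=3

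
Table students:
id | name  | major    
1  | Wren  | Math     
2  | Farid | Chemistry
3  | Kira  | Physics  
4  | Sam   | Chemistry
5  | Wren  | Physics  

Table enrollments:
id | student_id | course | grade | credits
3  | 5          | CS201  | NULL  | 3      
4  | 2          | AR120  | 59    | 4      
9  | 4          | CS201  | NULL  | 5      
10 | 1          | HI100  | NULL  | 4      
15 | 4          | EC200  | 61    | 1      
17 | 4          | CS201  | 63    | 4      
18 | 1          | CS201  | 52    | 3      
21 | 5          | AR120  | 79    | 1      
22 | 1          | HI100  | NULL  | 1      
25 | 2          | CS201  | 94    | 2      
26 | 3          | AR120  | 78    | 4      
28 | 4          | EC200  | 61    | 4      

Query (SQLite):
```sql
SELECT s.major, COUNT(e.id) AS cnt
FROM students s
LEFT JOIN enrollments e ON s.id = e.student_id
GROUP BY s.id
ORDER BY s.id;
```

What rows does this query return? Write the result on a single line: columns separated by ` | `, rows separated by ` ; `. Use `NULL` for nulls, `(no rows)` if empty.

Math | 3 ; Chemistry | 2 ; Physics | 1 ; Chemistry | 4 ; Physics | 2

LEFT JOIN keeps every students row; unmatched ones get NULL for enrollments columns.
Group by students.id and compute COUNT(e.id). COUNT(col) of an all-NULL group is 0.
  1: ids {10, 18, 22} → COUNT(e.id)=3
  2: ids {4, 25} → COUNT(e.id)=2
  3: ids {26} → COUNT(e.id)=1
  4: ids {9, 15, 17, 28} → COUNT(e.id)=4
  5: ids {3, 21} → COUNT(e.id)=2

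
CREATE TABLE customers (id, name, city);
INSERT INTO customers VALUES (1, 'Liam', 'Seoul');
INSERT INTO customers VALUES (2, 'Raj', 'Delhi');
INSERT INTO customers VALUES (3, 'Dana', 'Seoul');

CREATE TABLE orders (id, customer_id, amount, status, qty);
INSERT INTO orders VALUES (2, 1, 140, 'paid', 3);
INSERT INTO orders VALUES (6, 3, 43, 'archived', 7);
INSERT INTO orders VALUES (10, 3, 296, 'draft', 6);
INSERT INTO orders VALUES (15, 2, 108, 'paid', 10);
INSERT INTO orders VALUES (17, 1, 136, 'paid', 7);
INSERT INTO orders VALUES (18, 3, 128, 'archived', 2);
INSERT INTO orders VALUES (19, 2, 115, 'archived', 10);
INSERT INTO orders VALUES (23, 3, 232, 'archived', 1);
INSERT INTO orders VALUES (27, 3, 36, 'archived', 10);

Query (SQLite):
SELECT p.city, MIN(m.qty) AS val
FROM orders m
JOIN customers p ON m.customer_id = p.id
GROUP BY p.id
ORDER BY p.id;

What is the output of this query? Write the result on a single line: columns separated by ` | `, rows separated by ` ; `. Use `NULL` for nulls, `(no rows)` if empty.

Join each orders row to its customers via customer_id.
Group joined rows by customers.id; compute MIN(m.qty) per group.
  1: ids {2, 17} → MIN(m.qty)=3
  2: ids {15, 19} → MIN(m.qty)=10
  3: ids {6, 10, 18, 23, 27} → MIN(m.qty)=1

Seoul | 3 ; Delhi | 10 ; Seoul | 1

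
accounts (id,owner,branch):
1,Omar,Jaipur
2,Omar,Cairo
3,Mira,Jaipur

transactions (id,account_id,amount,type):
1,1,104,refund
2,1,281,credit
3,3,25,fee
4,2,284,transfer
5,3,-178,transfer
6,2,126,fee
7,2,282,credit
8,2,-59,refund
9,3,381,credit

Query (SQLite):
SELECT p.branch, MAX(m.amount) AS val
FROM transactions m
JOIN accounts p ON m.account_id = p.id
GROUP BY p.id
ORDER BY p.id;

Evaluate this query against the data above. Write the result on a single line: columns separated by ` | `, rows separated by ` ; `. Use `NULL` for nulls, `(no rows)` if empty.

Jaipur | 281 ; Cairo | 284 ; Jaipur | 381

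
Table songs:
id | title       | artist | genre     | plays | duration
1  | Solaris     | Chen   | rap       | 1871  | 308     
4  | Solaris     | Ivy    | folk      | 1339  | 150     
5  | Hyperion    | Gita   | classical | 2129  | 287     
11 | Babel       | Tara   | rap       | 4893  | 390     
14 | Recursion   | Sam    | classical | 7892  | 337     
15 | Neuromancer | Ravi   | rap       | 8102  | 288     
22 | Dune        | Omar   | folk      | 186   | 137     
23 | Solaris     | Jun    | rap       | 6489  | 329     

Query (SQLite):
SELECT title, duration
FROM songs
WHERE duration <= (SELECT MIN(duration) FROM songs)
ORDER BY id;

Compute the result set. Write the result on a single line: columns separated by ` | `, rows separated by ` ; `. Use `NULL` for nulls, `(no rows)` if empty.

Scalar subquery: MIN(duration) over all songs rows = 137.
Keep rows where duration <= that value.

Dune | 137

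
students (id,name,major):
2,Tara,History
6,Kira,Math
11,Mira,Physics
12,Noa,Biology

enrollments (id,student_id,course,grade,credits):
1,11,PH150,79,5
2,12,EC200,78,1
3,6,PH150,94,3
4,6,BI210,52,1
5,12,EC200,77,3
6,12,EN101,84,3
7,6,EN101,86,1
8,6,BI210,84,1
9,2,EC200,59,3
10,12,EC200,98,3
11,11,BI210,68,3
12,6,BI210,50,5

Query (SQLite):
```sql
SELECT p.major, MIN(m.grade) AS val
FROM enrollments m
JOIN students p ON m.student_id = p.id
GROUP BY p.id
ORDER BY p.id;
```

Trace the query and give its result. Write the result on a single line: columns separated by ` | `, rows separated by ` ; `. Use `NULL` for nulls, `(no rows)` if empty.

History | 59 ; Math | 50 ; Physics | 68 ; Biology | 77

Join each enrollments row to its students via student_id.
Group joined rows by students.id; compute MIN(m.grade) per group.
  2: ids {9} → MIN(m.grade)=59
  6: ids {3, 4, 7, 8, 12} → MIN(m.grade)=50
  11: ids {1, 11} → MIN(m.grade)=68
  12: ids {2, 5, 6, 10} → MIN(m.grade)=77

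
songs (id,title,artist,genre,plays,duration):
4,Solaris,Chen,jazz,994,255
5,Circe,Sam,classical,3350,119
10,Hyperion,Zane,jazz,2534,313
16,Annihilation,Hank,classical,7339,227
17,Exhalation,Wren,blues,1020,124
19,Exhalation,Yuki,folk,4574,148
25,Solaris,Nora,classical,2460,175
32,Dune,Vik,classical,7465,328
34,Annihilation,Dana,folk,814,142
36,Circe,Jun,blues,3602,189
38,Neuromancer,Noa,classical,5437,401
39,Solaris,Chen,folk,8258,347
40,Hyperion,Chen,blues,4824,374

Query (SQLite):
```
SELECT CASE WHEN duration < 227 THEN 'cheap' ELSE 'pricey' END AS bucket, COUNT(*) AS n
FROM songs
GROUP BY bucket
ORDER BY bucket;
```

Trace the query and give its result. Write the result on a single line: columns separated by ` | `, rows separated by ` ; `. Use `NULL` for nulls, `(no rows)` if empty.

cheap | 6 ; pricey | 7

Bucket rows by duration < 227 → 'cheap' else 'pricey'; count each bucket.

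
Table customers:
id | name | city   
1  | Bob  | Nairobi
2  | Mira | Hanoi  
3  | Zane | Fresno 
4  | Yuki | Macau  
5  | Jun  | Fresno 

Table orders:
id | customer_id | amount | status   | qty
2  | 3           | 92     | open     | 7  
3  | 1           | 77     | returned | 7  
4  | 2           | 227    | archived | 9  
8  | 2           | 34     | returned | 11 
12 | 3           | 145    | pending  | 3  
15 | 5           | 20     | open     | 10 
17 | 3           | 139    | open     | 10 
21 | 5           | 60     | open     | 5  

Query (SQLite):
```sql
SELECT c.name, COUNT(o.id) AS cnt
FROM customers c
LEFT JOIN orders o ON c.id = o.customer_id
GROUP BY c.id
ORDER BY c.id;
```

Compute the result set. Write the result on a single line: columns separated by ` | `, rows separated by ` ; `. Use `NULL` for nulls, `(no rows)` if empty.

Bob | 1 ; Mira | 2 ; Zane | 3 ; Yuki | 0 ; Jun | 2

LEFT JOIN keeps every customers row; unmatched ones get NULL for orders columns.
Group by customers.id and compute COUNT(o.id). COUNT(col) of an all-NULL group is 0.
  1: ids {3} → COUNT(o.id)=1
  2: ids {4, 8} → COUNT(o.id)=2
  3: ids {2, 12, 17} → COUNT(o.id)=3
  4: ids {—} → COUNT(o.id)=0
  5: ids {15, 21} → COUNT(o.id)=2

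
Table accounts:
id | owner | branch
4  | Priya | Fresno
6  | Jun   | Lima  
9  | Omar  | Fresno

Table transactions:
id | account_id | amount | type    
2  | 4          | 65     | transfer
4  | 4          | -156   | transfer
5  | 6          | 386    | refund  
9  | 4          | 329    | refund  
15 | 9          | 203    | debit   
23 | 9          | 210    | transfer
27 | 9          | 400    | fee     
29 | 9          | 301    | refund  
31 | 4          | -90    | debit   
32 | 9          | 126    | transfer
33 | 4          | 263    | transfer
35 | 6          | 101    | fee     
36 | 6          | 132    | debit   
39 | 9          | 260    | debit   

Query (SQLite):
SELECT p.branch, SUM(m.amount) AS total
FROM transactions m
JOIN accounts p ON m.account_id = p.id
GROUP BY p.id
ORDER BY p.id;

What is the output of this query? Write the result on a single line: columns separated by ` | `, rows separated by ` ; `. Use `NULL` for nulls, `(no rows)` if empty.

Join each transactions row to its accounts via account_id.
Group joined rows by accounts.id; compute SUM(m.amount) per group.
  4: ids {2, 4, 9, 31, 33} → SUM(m.amount)=411
  6: ids {5, 35, 36} → SUM(m.amount)=619
  9: ids {15, 23, 27, 29, 32, 39} → SUM(m.amount)=1500

Fresno | 411 ; Lima | 619 ; Fresno | 1500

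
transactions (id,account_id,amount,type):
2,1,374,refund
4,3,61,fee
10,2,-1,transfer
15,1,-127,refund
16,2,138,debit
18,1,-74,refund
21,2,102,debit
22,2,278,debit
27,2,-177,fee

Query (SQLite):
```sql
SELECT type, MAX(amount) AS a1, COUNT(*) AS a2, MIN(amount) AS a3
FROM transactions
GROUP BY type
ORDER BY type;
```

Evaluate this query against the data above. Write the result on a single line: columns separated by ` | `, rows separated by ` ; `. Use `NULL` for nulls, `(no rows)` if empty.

Group transactions by type.
Per group compute: MAX(amount), COUNT(*), MIN(amount).
  debit: ids {16, 21, 22} → MAX(amount)=278, COUNT(*)=3, MIN(amount)=102
  fee: ids {4, 27} → MAX(amount)=61, COUNT(*)=2, MIN(amount)=-177
  refund: ids {2, 15, 18} → MAX(amount)=374, COUNT(*)=3, MIN(amount)=-127
  transfer: ids {10} → MAX(amount)=-1, COUNT(*)=1, MIN(amount)=-1

debit | 278 | 3 | 102 ; fee | 61 | 2 | -177 ; refund | 374 | 3 | -127 ; transfer | -1 | 1 | -1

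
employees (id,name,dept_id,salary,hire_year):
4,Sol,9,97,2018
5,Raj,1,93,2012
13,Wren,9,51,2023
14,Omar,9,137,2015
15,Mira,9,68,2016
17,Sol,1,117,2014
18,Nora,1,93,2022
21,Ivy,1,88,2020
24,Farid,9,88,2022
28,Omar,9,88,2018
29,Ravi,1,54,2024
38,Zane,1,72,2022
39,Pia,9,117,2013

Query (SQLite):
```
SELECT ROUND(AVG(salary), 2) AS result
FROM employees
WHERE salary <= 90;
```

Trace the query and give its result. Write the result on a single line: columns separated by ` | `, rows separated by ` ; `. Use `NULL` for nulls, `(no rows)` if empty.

72.71

Rows where salary <= 90 → salary values: [51, 68, 88, 88, 88, 54, 72].
AVG = 509 / 7 (rounded to 2 dp).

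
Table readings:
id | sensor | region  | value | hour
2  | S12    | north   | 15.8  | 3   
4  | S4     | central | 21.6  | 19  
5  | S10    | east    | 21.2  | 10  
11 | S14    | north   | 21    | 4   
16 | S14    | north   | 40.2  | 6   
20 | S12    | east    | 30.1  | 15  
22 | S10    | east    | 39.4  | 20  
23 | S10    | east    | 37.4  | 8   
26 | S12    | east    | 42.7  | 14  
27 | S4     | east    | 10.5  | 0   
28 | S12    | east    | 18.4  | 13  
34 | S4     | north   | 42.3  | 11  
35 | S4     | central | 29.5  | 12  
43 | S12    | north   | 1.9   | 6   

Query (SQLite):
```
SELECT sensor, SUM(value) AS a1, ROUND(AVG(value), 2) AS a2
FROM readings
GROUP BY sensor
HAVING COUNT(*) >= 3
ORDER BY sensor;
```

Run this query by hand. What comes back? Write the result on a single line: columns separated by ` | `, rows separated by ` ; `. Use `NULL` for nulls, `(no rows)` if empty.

Group readings by sensor.
Per group compute: SUM(value), ROUND(AVG(value), 2).
HAVING: drop groups with fewer than 3 rows.
  S10: ids {5, 22, 23} → SUM(value)=98, ROUND(AVG(value), 2)=32.67
  S12: ids {2, 20, 26, 28, 43} → SUM(value)=108.9, ROUND(AVG(value), 2)=21.78
  S14: ids {11, 16} → SUM(value)=61.2, ROUND(AVG(value), 2)=30.6
  S4: ids {4, 27, 34, 35} → SUM(value)=103.9, ROUND(AVG(value), 2)=25.98

S10 | 98 | 32.67 ; S12 | 108.9 | 21.78 ; S4 | 103.9 | 25.98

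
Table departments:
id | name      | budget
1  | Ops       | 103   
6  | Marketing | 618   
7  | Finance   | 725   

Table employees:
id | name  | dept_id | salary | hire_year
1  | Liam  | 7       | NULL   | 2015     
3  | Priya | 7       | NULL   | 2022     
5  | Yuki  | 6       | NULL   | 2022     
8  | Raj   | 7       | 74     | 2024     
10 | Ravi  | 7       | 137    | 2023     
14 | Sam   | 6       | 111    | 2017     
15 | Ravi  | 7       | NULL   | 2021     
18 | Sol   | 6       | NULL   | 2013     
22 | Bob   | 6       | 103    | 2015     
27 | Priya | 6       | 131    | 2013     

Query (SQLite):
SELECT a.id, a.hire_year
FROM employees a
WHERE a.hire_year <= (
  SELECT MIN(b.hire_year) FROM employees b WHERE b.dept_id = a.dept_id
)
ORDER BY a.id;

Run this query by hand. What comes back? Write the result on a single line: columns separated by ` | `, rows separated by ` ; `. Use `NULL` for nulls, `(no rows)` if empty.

1 | 2015 ; 18 | 2013 ; 27 | 2013

For each employees row a, compute MIN(hire_year) over rows sharing a.dept_id.
Keep row a if a.hire_year <= that per-group MIN.
  dept_id=6: MIN(hire_year) = 2013
  dept_id=7: MIN(hire_year) = 2015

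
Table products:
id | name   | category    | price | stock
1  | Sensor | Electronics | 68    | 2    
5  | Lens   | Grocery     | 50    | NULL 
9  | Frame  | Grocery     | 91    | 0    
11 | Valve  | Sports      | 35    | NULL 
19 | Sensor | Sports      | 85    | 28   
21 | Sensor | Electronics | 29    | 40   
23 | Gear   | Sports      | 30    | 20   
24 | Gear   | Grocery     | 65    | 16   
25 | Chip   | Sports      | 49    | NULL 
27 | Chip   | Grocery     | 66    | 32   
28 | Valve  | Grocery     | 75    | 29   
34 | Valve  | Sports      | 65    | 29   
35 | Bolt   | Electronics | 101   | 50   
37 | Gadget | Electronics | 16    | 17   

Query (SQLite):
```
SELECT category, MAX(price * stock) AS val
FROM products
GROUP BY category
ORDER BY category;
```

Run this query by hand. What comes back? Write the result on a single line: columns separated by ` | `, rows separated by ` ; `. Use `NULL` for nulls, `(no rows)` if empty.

For each row compute price * stock.
Group by category; take MAX of the expression per group.
  Electronics: ids {1, 21, 35, 37} → MAX(price * stock)=5050
  Grocery: ids {5, 9, 24, 27, 28} → MAX(price * stock)=2175
  Sports: ids {11, 19, 23, 25, 34} → MAX(price * stock)=2380

Electronics | 5050 ; Grocery | 2175 ; Sports | 2380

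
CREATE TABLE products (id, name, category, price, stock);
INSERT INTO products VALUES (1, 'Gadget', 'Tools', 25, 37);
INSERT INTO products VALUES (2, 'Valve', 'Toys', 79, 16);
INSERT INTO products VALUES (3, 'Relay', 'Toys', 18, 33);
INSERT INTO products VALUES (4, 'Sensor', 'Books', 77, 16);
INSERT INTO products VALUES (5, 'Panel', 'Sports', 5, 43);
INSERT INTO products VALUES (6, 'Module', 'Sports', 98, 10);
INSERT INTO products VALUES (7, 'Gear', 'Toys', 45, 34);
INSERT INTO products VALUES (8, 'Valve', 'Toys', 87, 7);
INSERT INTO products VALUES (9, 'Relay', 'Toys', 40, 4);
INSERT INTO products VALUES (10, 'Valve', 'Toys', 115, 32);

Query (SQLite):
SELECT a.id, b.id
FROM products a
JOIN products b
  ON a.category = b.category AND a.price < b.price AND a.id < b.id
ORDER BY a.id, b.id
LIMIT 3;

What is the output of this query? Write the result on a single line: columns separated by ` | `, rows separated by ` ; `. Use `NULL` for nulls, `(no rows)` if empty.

2 | 8 ; 2 | 10 ; 3 | 7

Pairs (a,b) with same category, a.price < b.price, a.id < b.id.
category groups: Books:{4} Sports:{5,6} Tools:{1} Toys:{2,3,7,8,9,10}
Ordered by (a.id, b.id); first 3.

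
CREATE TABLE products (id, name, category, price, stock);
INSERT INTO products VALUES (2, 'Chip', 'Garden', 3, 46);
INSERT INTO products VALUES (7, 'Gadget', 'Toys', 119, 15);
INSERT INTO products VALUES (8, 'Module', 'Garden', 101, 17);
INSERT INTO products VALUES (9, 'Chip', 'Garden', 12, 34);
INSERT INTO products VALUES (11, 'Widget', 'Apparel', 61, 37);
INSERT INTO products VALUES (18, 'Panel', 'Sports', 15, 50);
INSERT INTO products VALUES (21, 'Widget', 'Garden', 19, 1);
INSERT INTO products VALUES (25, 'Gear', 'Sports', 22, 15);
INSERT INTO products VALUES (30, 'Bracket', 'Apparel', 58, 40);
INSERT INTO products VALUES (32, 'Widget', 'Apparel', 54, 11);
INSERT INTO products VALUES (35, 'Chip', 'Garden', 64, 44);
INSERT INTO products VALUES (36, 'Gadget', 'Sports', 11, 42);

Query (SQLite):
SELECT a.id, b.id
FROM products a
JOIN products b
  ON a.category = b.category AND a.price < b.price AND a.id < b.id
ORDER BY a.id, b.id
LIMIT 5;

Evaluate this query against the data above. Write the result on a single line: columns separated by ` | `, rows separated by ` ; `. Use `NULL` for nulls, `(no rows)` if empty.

Pairs (a,b) with same category, a.price < b.price, a.id < b.id.
category groups: Apparel:{11,30,32} Garden:{2,8,9,21,35} Sports:{18,25,36} Toys:{7}
Ordered by (a.id, b.id); first 5.

2 | 8 ; 2 | 9 ; 2 | 21 ; 2 | 35 ; 9 | 21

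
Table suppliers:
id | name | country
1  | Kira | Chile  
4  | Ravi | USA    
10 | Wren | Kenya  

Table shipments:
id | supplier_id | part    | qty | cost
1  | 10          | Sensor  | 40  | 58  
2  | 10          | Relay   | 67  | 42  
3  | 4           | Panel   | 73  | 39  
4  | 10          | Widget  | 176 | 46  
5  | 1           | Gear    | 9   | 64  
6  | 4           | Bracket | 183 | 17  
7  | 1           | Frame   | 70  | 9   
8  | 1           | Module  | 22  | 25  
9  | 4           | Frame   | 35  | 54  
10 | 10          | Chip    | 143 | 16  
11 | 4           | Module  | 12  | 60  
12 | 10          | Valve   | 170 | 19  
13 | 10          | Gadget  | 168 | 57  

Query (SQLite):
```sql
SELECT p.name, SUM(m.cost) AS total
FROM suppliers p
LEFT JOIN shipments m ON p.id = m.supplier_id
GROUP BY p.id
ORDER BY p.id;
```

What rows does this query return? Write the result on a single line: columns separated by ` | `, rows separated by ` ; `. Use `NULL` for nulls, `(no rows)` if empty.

LEFT JOIN keeps every suppliers row; unmatched ones get NULL for shipments columns.
Group by suppliers.id and compute SUM(m.cost). SUM over an all-NULL group is NULL.
  1: ids {5, 7, 8} → SUM(m.cost)=98
  4: ids {3, 6, 9, 11} → SUM(m.cost)=170
  10: ids {1, 2, 4, 10, 12, 13} → SUM(m.cost)=238

Kira | 98 ; Ravi | 170 ; Wren | 238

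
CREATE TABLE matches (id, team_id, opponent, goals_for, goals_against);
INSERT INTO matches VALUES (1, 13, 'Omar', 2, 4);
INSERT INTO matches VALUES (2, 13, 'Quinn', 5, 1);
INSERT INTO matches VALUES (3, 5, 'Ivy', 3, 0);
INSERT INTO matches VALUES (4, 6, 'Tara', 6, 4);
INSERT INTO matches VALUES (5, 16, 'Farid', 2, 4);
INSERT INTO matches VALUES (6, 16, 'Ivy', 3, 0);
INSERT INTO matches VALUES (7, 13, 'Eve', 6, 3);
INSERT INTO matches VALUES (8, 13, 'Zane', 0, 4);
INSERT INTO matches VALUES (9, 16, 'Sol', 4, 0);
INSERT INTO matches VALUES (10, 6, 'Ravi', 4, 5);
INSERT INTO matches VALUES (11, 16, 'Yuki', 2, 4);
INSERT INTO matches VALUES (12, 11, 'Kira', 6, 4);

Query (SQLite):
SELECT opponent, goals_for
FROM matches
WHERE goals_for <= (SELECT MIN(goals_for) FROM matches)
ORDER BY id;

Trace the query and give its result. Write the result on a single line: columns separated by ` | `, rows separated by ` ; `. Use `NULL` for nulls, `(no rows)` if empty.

Scalar subquery: MIN(goals_for) over all matches rows = 0.
Keep rows where goals_for <= that value.

Zane | 0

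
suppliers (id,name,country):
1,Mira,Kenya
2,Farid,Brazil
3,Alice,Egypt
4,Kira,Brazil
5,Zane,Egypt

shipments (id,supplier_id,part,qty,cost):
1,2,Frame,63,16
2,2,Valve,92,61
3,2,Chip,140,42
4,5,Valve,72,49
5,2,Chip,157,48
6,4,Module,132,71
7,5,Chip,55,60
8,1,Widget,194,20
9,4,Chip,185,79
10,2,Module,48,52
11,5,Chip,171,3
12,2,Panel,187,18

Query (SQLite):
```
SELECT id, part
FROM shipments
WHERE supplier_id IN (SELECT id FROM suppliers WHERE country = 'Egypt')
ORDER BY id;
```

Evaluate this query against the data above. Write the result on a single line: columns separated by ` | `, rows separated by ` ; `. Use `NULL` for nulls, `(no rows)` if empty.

4 | Valve ; 7 | Chip ; 11 | Chip

Inner query: suppliers.id where country = 'Egypt'.
Outer: keep shipments rows whose supplier_id is in that set.
Inner query → {3, 5}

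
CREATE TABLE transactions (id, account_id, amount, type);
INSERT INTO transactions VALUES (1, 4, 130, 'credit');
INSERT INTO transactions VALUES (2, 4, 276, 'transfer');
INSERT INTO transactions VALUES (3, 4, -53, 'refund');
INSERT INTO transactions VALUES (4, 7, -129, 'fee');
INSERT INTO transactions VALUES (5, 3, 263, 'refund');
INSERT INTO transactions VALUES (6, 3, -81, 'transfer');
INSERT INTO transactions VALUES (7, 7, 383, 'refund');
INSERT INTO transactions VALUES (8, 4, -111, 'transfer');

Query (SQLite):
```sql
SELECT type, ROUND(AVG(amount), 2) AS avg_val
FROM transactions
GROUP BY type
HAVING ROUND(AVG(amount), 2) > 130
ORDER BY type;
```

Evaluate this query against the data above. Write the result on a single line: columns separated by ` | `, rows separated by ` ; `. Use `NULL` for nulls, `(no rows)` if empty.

refund | 197.67

Partition transactions by type; compute ROUND(AVG(amount), 2) within each group.
HAVING: keep groups where ROUND(AVG(amount), 2) > 130.
  credit: ids {1} → ROUND(AVG(amount), 2)=130
  fee: ids {4} → ROUND(AVG(amount), 2)=-129
  refund: ids {3, 5, 7} → ROUND(AVG(amount), 2)=197.67
  transfer: ids {2, 6, 8} → ROUND(AVG(amount), 2)=28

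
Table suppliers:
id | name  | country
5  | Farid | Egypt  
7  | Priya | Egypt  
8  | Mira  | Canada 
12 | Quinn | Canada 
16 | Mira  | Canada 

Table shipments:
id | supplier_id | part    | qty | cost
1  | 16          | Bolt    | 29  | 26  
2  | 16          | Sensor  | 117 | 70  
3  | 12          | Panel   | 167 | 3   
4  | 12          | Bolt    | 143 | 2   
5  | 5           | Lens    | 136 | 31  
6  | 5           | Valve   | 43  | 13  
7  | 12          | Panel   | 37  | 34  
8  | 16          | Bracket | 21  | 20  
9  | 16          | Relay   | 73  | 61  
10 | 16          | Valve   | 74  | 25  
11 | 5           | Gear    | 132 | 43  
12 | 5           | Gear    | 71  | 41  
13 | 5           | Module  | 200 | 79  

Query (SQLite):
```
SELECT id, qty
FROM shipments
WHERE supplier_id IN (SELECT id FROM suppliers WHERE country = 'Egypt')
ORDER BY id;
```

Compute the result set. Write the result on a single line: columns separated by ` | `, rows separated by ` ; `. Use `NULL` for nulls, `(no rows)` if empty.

Inner query: suppliers.id where country = 'Egypt'.
Outer: keep shipments rows whose supplier_id is in that set.
Inner query → {5, 7}

5 | 136 ; 6 | 43 ; 11 | 132 ; 12 | 71 ; 13 | 200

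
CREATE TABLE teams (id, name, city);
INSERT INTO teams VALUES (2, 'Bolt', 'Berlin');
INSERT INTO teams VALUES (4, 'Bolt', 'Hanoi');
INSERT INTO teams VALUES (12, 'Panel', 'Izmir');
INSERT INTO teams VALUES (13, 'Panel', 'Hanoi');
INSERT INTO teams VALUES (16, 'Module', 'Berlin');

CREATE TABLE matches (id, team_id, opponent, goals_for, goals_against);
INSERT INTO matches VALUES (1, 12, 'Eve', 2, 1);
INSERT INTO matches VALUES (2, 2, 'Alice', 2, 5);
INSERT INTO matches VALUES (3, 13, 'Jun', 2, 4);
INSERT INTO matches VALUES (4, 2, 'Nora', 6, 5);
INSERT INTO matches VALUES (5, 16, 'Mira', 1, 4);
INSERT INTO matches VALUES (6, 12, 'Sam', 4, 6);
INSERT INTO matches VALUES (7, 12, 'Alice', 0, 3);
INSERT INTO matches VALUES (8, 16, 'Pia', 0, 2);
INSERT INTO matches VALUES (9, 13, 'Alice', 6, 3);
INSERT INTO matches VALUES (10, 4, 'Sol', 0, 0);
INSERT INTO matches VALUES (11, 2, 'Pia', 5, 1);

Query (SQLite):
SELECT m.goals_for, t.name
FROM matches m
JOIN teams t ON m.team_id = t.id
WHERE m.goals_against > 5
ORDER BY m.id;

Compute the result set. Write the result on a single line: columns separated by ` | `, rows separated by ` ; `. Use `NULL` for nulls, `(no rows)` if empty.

4 | Panel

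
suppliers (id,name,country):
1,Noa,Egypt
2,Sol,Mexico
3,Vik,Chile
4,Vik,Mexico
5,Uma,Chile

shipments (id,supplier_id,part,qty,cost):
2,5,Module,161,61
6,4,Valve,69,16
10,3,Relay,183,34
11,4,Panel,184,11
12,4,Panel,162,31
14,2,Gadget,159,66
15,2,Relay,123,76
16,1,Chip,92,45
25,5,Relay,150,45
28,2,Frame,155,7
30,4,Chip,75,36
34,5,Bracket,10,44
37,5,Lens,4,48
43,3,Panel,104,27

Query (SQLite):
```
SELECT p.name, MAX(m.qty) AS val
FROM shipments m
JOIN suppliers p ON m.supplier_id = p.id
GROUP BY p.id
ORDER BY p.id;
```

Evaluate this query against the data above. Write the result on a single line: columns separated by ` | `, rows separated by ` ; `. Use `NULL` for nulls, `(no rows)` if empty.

Noa | 92 ; Sol | 159 ; Vik | 183 ; Vik | 184 ; Uma | 161

Join each shipments row to its suppliers via supplier_id.
Group joined rows by suppliers.id; compute MAX(m.qty) per group.
  1: ids {16} → MAX(m.qty)=92
  2: ids {14, 15, 28} → MAX(m.qty)=159
  3: ids {10, 43} → MAX(m.qty)=183
  4: ids {6, 11, 12, 30} → MAX(m.qty)=184
  5: ids {2, 25, 34, 37} → MAX(m.qty)=161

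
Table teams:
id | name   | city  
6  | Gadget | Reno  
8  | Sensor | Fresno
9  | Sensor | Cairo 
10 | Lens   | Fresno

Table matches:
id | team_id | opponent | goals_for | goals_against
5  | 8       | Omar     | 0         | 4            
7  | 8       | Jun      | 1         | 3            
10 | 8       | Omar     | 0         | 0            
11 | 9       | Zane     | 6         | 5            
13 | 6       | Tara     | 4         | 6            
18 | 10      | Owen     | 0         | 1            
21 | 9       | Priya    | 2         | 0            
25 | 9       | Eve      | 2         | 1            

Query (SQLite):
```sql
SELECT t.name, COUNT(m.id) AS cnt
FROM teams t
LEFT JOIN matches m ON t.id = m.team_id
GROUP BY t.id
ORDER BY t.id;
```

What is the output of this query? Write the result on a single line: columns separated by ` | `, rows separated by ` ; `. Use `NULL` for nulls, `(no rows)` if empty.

Gadget | 1 ; Sensor | 3 ; Sensor | 3 ; Lens | 1

LEFT JOIN keeps every teams row; unmatched ones get NULL for matches columns.
Group by teams.id and compute COUNT(m.id). COUNT(col) of an all-NULL group is 0.
  6: ids {13} → COUNT(m.id)=1
  8: ids {5, 7, 10} → COUNT(m.id)=3
  9: ids {11, 21, 25} → COUNT(m.id)=3
  10: ids {18} → COUNT(m.id)=1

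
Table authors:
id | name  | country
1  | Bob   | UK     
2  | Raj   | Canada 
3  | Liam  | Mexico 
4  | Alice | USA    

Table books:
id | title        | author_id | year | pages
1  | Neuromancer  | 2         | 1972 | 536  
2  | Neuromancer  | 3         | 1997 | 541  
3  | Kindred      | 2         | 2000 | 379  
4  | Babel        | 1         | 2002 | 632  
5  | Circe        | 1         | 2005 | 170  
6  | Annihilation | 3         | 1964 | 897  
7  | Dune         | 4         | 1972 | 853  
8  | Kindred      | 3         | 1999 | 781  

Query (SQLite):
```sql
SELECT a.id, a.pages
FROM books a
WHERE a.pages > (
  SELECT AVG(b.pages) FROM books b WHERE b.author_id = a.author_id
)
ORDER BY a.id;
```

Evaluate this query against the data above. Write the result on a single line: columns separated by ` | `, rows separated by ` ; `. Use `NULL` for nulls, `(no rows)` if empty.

1 | 536 ; 4 | 632 ; 6 | 897 ; 8 | 781

For each books row a, compute AVG(pages) over rows sharing a.author_id.
Keep row a if a.pages > that per-group AVG.
  author_id=1: AVG(pages) = 401.0
  author_id=2: AVG(pages) = 457.5
  author_id=3: AVG(pages) = 739.666667
  author_id=4: AVG(pages) = 853.0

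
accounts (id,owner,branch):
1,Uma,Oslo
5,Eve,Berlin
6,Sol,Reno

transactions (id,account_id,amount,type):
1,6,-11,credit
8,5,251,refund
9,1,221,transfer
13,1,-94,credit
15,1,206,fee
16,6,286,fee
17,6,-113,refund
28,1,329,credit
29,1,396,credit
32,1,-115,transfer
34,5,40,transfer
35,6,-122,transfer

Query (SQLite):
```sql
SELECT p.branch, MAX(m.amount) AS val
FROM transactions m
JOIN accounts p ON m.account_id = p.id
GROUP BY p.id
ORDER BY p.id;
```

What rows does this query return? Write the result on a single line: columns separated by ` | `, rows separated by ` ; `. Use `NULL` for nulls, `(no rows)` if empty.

Join each transactions row to its accounts via account_id.
Group joined rows by accounts.id; compute MAX(m.amount) per group.
  1: ids {9, 13, 15, 28, 29, 32} → MAX(m.amount)=396
  5: ids {8, 34} → MAX(m.amount)=251
  6: ids {1, 16, 17, 35} → MAX(m.amount)=286

Oslo | 396 ; Berlin | 251 ; Reno | 286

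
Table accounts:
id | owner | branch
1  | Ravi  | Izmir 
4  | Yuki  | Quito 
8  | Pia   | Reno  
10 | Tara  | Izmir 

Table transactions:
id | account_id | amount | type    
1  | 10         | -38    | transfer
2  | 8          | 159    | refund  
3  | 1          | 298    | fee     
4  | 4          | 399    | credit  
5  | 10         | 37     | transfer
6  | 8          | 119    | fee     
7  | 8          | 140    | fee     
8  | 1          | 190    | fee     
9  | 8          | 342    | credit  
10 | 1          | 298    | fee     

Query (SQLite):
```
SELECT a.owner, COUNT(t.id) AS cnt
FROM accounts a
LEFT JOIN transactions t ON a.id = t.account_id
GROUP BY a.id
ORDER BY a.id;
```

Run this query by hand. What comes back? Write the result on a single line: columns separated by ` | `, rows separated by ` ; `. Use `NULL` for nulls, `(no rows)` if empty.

LEFT JOIN keeps every accounts row; unmatched ones get NULL for transactions columns.
Group by accounts.id and compute COUNT(t.id). COUNT(col) of an all-NULL group is 0.
  1: ids {3, 8, 10} → COUNT(t.id)=3
  4: ids {4} → COUNT(t.id)=1
  8: ids {2, 6, 7, 9} → COUNT(t.id)=4
  10: ids {1, 5} → COUNT(t.id)=2

Ravi | 3 ; Yuki | 1 ; Pia | 4 ; Tara | 2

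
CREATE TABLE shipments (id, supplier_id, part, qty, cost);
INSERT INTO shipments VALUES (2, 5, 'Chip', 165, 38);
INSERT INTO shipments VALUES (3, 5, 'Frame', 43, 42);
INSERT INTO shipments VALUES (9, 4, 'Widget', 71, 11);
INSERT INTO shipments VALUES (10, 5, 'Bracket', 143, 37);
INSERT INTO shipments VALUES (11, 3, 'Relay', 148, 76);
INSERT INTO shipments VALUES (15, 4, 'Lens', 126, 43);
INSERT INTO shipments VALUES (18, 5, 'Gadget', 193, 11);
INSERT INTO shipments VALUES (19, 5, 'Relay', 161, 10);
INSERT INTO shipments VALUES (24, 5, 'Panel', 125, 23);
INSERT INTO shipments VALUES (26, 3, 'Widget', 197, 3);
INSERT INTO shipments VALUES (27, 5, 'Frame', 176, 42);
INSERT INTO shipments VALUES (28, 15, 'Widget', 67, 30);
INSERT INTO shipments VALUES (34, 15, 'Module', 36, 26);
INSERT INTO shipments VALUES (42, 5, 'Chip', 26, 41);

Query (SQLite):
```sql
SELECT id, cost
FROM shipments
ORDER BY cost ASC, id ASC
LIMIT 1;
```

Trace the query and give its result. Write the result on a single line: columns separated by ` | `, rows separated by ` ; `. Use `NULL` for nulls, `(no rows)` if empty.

Sort by cost asc, tiebreak id asc: (3, id=26), (10, id=19), (11, id=9), (11, id=18) …. Take first 1.

26 | 3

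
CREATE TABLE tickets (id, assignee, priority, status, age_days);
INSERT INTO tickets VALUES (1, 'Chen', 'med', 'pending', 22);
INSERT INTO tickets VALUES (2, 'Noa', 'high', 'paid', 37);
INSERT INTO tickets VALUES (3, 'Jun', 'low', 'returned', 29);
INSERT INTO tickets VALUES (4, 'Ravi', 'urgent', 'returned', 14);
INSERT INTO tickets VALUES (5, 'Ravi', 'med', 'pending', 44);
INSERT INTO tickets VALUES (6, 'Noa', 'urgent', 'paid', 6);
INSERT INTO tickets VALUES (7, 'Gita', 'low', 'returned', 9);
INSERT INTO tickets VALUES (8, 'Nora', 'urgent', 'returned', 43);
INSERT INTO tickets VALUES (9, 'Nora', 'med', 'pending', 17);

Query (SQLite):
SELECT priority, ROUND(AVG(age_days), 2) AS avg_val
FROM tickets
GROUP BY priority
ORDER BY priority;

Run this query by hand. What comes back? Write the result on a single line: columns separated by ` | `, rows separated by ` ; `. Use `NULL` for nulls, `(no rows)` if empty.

Partition tickets by priority; compute ROUND(AVG(age_days), 2) within each group.
  high: ids {2} → ROUND(AVG(age_days), 2)=37
  low: ids {3, 7} → ROUND(AVG(age_days), 2)=19
  med: ids {1, 5, 9} → ROUND(AVG(age_days), 2)=27.67
  urgent: ids {4, 6, 8} → ROUND(AVG(age_days), 2)=21

high | 37 ; low | 19 ; med | 27.67 ; urgent | 21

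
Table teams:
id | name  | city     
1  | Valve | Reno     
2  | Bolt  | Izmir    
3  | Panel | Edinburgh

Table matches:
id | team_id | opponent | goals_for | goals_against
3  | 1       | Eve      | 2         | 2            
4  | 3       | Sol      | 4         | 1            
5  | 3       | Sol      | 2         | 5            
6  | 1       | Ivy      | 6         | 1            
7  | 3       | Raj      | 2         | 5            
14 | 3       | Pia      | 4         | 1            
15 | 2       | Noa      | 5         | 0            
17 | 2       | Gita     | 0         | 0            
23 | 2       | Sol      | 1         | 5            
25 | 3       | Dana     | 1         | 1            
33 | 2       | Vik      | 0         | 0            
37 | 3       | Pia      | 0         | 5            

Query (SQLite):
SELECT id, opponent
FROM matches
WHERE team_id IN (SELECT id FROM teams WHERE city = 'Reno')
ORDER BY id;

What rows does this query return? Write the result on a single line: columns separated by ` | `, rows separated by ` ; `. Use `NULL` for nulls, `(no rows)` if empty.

3 | Eve ; 6 | Ivy

Inner query: teams.id where city = 'Reno'.
Outer: keep matches rows whose team_id is in that set.
Inner query → {1}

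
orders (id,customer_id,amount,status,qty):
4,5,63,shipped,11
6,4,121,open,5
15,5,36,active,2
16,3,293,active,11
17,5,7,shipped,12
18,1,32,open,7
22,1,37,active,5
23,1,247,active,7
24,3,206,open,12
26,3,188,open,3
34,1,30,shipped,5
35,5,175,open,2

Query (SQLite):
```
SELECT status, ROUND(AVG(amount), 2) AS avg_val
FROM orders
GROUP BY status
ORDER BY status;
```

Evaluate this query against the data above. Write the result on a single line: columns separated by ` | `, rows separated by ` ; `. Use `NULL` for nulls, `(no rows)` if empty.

active | 153.25 ; open | 144.4 ; shipped | 33.33

Partition orders by status; compute ROUND(AVG(amount), 2) within each group.
  active: ids {15, 16, 22, 23} → ROUND(AVG(amount), 2)=153.25
  open: ids {6, 18, 24, 26, 35} → ROUND(AVG(amount), 2)=144.4
  shipped: ids {4, 17, 34} → ROUND(AVG(amount), 2)=33.33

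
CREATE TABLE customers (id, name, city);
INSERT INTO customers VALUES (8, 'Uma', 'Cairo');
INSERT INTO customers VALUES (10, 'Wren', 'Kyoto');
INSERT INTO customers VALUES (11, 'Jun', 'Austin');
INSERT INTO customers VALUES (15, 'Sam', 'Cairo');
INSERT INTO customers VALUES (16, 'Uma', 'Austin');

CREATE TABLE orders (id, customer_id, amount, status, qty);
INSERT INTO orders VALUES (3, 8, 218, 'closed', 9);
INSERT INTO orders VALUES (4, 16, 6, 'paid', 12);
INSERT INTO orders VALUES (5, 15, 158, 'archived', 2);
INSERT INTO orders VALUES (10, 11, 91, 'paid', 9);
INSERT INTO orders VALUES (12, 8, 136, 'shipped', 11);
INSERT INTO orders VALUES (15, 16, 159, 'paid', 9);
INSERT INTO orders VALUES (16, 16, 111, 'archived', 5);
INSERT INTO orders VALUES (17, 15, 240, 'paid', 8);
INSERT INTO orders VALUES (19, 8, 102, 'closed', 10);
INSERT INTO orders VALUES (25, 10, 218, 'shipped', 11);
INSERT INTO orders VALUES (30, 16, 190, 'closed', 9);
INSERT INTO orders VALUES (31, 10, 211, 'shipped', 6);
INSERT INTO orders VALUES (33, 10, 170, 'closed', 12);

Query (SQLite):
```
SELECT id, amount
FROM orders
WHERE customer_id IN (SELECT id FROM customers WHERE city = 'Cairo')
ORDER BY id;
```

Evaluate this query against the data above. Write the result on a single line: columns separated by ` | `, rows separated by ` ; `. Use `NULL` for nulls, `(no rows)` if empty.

3 | 218 ; 5 | 158 ; 12 | 136 ; 17 | 240 ; 19 | 102

Inner query: customers.id where city = 'Cairo'.
Outer: keep orders rows whose customer_id is in that set.
Inner query → {8, 15}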